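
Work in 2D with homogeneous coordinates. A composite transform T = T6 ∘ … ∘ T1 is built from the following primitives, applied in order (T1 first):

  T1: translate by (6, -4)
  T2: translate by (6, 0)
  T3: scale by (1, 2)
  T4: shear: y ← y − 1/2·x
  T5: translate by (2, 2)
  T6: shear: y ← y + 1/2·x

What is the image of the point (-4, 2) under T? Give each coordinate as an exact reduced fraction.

T1 translate by (6, -4): (-4, 2) → (2, -2)
T2 translate by (6, 0): (2, -2) → (8, -2)
T3 scale by (1, 2): (8, -2) → (8, -4)
T4 shear: y ← y − 1/2·x: (8, -4) → (8, -8)
T5 translate by (2, 2): (8, -8) → (10, -6)
T6 shear: y ← y + 1/2·x: (10, -6) → (10, -1)

T(p) = (10, -1)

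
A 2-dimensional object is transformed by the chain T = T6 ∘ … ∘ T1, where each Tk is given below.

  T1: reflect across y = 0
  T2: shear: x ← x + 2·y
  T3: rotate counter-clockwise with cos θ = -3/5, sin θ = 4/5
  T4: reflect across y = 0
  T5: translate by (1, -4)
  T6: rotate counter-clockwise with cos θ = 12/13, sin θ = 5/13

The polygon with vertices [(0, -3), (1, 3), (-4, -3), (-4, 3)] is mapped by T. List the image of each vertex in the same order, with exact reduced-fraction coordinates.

T1 reflect across y = 0: (0, -3) → (0, 3); (1, 3) → (1, -3); (-4, -3) → (-4, 3); (-4, 3) → (-4, -3)
T2 shear: x ← x + 2·y: (0, 3) → (6, 3); (1, -3) → (-5, -3); (-4, 3) → (2, 3); (-4, -3) → (-10, -3)
T3 rotate counter-clockwise with cos θ = -3/5, sin θ = 4/5: (6, 3) → (-6, 3); (-5, -3) → (27/5, -11/5); (2, 3) → (-18/5, -1/5); (-10, -3) → (42/5, -31/5)
T4 reflect across y = 0: (-6, 3) → (-6, -3); (27/5, -11/5) → (27/5, 11/5); (-18/5, -1/5) → (-18/5, 1/5); (42/5, -31/5) → (42/5, 31/5)
T5 translate by (1, -4): (-6, -3) → (-5, -7); (27/5, 11/5) → (32/5, -9/5); (-18/5, 1/5) → (-13/5, -19/5); (42/5, 31/5) → (47/5, 11/5)
T6 rotate counter-clockwise with cos θ = 12/13, sin θ = 5/13: (-5, -7) → (-25/13, -109/13); (32/5, -9/5) → (33/5, 4/5); (-13/5, -19/5) → (-61/65, -293/65); (47/5, 11/5) → (509/65, 367/65)

image vertices: (-25/13, -109/13), (33/5, 4/5), (-61/65, -293/65), (509/65, 367/65)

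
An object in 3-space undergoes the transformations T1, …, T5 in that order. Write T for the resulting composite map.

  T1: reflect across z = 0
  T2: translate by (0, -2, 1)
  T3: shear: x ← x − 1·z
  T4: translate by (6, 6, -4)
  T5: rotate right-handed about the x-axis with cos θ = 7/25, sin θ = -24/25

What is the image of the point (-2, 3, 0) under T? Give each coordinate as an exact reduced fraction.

T(p) = (3, -23/25, -189/25)

T1 reflect across z = 0: (-2, 3, 0) → (-2, 3, 0)
T2 translate by (0, -2, 1): (-2, 3, 0) → (-2, 1, 1)
T3 shear: x ← x − 1·z: (-2, 1, 1) → (-3, 1, 1)
T4 translate by (6, 6, -4): (-3, 1, 1) → (3, 7, -3)
T5 rotate right-handed about the x-axis with cos θ = 7/25, sin θ = -24/25: (3, 7, -3) → (3, -23/25, -189/25)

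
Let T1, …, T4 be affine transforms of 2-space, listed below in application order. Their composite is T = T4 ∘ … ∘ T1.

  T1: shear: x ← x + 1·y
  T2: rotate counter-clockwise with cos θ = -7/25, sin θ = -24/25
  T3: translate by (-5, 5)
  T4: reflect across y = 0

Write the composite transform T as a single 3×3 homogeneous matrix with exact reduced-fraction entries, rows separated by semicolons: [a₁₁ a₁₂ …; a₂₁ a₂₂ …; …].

T1 = [1 1 0; 0 1 0; 0 0 1]
T2·T1 = [-7/25 17/25 0; -24/25 -31/25 0; 0 0 1]
T3·…·T1 = [-7/25 17/25 -5; -24/25 -31/25 5; 0 0 1]
T4·…·T1 = [-7/25 17/25 -5; 24/25 31/25 -5; 0 0 1]

T = [-7/25 17/25 -5; 24/25 31/25 -5; 0 0 1]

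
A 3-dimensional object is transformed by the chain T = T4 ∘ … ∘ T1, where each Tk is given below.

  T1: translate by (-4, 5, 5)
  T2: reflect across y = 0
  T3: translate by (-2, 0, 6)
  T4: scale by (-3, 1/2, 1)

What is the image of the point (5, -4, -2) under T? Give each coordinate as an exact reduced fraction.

T(p) = (3, -1/2, 9)

T1 translate by (-4, 5, 5): (5, -4, -2) → (1, 1, 3)
T2 reflect across y = 0: (1, 1, 3) → (1, -1, 3)
T3 translate by (-2, 0, 6): (1, -1, 3) → (-1, -1, 9)
T4 scale by (-3, 1/2, 1): (-1, -1, 9) → (3, -1/2, 9)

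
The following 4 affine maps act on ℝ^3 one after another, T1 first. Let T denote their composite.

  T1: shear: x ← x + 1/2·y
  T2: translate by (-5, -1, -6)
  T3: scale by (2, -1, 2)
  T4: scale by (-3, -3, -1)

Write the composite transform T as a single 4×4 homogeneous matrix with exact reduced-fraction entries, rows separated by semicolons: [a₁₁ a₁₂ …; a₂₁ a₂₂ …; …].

T1 = [1 1/2 0 0; 0 1 0 0; 0 0 1 0; 0 0 0 1]
T2·T1 = [1 1/2 0 -5; 0 1 0 -1; 0 0 1 -6; 0 0 0 1]
T3·…·T1 = [2 1 0 -10; 0 -1 0 1; 0 0 2 -12; 0 0 0 1]
T4·…·T1 = [-6 -3 0 30; 0 3 0 -3; 0 0 -2 12; 0 0 0 1]

T = [-6 -3 0 30; 0 3 0 -3; 0 0 -2 12; 0 0 0 1]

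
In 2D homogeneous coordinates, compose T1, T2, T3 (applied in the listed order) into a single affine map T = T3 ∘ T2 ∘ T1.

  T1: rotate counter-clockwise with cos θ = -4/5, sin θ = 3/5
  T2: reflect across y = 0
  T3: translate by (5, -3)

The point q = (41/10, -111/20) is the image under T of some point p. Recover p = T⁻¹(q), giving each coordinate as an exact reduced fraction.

T1 = [-4/5 -3/5 0; 3/5 -4/5 0; 0 0 1]
T2·T1 = [-4/5 -3/5 0; -3/5 4/5 0; 0 0 1]
T3·…·T1 = [-4/5 -3/5 5; -3/5 4/5 -3; 0 0 1]
det M = -1; M⁻¹ = [-4/5 -3/5 11/5; -3/5 4/5 27/5; 0 0 1]
M⁻¹ · (41/10, -111/20)ᵀ = (9/4, -3/2)ᵀ

p = (9/4, -3/2)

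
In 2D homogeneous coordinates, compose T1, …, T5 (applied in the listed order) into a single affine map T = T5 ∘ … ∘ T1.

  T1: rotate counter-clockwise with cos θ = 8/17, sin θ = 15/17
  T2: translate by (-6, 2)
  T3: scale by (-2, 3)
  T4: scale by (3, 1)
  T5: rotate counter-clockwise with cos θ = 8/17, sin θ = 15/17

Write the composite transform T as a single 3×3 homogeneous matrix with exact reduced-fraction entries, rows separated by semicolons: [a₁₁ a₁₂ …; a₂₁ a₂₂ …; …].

T = [-1059/289 360/289 198/17; -360/289 1542/289 588/17; 0 0 1]

T1 = [8/17 -15/17 0; 15/17 8/17 0; 0 0 1]
T2·T1 = [8/17 -15/17 -6; 15/17 8/17 2; 0 0 1]
T3·…·T1 = [-16/17 30/17 12; 45/17 24/17 6; 0 0 1]
T4·…·T1 = [-48/17 90/17 36; 45/17 24/17 6; 0 0 1]
T5·…·T1 = [-1059/289 360/289 198/17; -360/289 1542/289 588/17; 0 0 1]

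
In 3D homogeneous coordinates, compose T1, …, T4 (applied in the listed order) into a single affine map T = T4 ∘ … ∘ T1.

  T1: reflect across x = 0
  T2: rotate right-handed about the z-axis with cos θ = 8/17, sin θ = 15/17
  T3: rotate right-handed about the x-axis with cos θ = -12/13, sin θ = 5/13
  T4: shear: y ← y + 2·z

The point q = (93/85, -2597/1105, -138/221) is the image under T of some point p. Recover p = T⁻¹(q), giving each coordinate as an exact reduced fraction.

T1 = [-1 0 0 0; 0 1 0 0; 0 0 1 0; 0 0 0 1]
T2·T1 = [-8/17 -15/17 0 0; -15/17 8/17 0 0; 0 0 1 0; 0 0 0 1]
T3·…·T1 = [-8/17 -15/17 0 0; 180/221 -96/221 -5/13 0; -75/221 40/221 -12/13 0; 0 0 0 1]
T4·…·T1 = [-8/17 -15/17 0 0; 30/221 -16/221 -29/13 0; -75/221 40/221 -12/13 0; 0 0 0 1]
det M = -1; M⁻¹ = [-8/17 180/221 -435/221 0; -15/17 -96/221 232/221 0; 0 -5/13 -2/13 0; 0 0 0 1]
M⁻¹ · (93/85, -2597/1105, -138/221)ᵀ = (-6/5, -3/5, 1)ᵀ

p = (-6/5, -3/5, 1)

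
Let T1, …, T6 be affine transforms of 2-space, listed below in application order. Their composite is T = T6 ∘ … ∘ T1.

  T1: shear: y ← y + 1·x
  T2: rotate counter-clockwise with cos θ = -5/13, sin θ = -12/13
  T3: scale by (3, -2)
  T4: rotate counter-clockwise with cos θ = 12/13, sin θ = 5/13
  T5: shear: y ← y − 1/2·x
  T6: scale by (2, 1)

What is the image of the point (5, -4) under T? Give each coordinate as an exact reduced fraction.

T1 shear: y ← y + 1·x: (5, -4) → (5, 1)
T2 rotate counter-clockwise with cos θ = -5/13, sin θ = -12/13: (5, 1) → (-1, -5)
T3 scale by (3, -2): (-1, -5) → (-3, 10)
T4 rotate counter-clockwise with cos θ = 12/13, sin θ = 5/13: (-3, 10) → (-86/13, 105/13)
T5 shear: y ← y − 1/2·x: (-86/13, 105/13) → (-86/13, 148/13)
T6 scale by (2, 1): (-86/13, 148/13) → (-172/13, 148/13)

T(p) = (-172/13, 148/13)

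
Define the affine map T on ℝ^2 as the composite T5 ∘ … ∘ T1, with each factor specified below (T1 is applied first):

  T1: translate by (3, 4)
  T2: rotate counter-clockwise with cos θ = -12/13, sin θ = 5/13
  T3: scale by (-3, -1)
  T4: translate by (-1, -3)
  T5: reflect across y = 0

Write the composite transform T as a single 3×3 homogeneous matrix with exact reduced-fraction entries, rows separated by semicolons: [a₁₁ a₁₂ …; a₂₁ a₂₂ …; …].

T1 = [1 0 3; 0 1 4; 0 0 1]
T2·T1 = [-12/13 -5/13 -56/13; 5/13 -12/13 -33/13; 0 0 1]
T3·…·T1 = [36/13 15/13 168/13; -5/13 12/13 33/13; 0 0 1]
T4·…·T1 = [36/13 15/13 155/13; -5/13 12/13 -6/13; 0 0 1]
T5·…·T1 = [36/13 15/13 155/13; 5/13 -12/13 6/13; 0 0 1]

T = [36/13 15/13 155/13; 5/13 -12/13 6/13; 0 0 1]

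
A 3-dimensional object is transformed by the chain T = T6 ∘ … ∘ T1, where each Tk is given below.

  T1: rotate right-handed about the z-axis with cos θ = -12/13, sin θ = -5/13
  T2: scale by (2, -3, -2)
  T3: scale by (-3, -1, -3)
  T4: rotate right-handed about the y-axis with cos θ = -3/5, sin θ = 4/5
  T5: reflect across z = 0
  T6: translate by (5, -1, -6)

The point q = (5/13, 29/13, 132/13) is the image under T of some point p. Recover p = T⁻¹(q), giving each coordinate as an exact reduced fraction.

p = (2, -2, 1)

T1 = [-12/13 5/13 0 0; -5/13 -12/13 0 0; 0 0 1 0; 0 0 0 1]
T2·T1 = [-24/13 10/13 0 0; 15/13 36/13 0 0; 0 0 -2 0; 0 0 0 1]
T3·…·T1 = [72/13 -30/13 0 0; -15/13 -36/13 0 0; 0 0 6 0; 0 0 0 1]
T4·…·T1 = [-216/65 18/13 24/5 0; -15/13 -36/13 0 0; -288/65 24/13 -18/5 0; 0 0 0 1]
T5·…·T1 = [-216/65 18/13 24/5 0; -15/13 -36/13 0 0; 288/65 -24/13 18/5 0; 0 0 0 1]
T6·…·T1 = [-216/65 18/13 24/5 5; -15/13 -36/13 0 -1; 288/65 -24/13 18/5 -6; 0 0 0 1]
det M = 108; M⁻¹ = [-6/65 -5/39 8/65 209/195; 1/26 -4/13 -2/39 -21/26; 2/15 0 1/10 -1/15; 0 0 0 1]
M⁻¹ · (5/13, 29/13, 132/13)ᵀ = (2, -2, 1)ᵀ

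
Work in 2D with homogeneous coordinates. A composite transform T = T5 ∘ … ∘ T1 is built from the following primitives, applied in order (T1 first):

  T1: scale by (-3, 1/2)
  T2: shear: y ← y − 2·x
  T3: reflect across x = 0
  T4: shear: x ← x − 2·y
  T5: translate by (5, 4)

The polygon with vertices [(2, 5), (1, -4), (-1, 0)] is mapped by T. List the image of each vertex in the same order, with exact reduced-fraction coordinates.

T1 scale by (-3, 1/2): (2, 5) → (-6, 5/2); (1, -4) → (-3, -2); (-1, 0) → (3, 0)
T2 shear: y ← y − 2·x: (-6, 5/2) → (-6, 29/2); (-3, -2) → (-3, 4); (3, 0) → (3, -6)
T3 reflect across x = 0: (-6, 29/2) → (6, 29/2); (-3, 4) → (3, 4); (3, -6) → (-3, -6)
T4 shear: x ← x − 2·y: (6, 29/2) → (-23, 29/2); (3, 4) → (-5, 4); (-3, -6) → (9, -6)
T5 translate by (5, 4): (-23, 29/2) → (-18, 37/2); (-5, 4) → (0, 8); (9, -6) → (14, -2)

image vertices: (-18, 37/2), (0, 8), (14, -2)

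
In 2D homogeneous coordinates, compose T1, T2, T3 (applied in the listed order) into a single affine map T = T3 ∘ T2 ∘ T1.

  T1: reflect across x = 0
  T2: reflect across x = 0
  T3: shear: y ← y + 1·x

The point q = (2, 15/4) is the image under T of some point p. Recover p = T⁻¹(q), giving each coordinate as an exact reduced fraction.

T1 = [-1 0 0; 0 1 0; 0 0 1]
T2·T1 = [1 0 0; 0 1 0; 0 0 1]
T3·…·T1 = [1 0 0; 1 1 0; 0 0 1]
det M = 1; M⁻¹ = [1 0 0; -1 1 0; 0 0 1]
M⁻¹ · (2, 15/4)ᵀ = (2, 7/4)ᵀ

p = (2, 7/4)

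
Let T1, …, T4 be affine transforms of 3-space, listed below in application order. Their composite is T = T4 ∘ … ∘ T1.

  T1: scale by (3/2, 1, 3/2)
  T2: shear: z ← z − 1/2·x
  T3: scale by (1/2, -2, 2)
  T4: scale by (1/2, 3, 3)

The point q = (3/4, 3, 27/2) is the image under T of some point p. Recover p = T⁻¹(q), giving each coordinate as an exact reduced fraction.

T1 = [3/2 0 0 0; 0 1 0 0; 0 0 3/2 0; 0 0 0 1]
T2·T1 = [3/2 0 0 0; 0 1 0 0; -3/4 0 3/2 0; 0 0 0 1]
T3·…·T1 = [3/4 0 0 0; 0 -2 0 0; -3/2 0 3 0; 0 0 0 1]
T4·…·T1 = [3/8 0 0 0; 0 -6 0 0; -9/2 0 9 0; 0 0 0 1]
det M = -81/4; M⁻¹ = [8/3 0 0 0; 0 -1/6 0 0; 4/3 0 1/9 0; 0 0 0 1]
M⁻¹ · (3/4, 3, 27/2)ᵀ = (2, -1/2, 5/2)ᵀ

p = (2, -1/2, 5/2)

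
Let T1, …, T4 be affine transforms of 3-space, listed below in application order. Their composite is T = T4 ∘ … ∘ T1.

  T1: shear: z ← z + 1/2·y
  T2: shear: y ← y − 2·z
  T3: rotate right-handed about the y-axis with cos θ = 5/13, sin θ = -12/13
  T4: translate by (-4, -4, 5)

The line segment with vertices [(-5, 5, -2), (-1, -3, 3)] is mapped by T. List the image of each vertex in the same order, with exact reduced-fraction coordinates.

image vertices: (-83/13, 0, 15/26), (-75/13, -10, 121/26)

T1 shear: z ← z + 1/2·y: (-5, 5, -2) → (-5, 5, 1/2); (-1, -3, 3) → (-1, -3, 3/2)
T2 shear: y ← y − 2·z: (-5, 5, 1/2) → (-5, 4, 1/2); (-1, -3, 3/2) → (-1, -6, 3/2)
T3 rotate right-handed about the y-axis with cos θ = 5/13, sin θ = -12/13: (-5, 4, 1/2) → (-31/13, 4, -115/26); (-1, -6, 3/2) → (-23/13, -6, -9/26)
T4 translate by (-4, -4, 5): (-31/13, 4, -115/26) → (-83/13, 0, 15/26); (-23/13, -6, -9/26) → (-75/13, -10, 121/26)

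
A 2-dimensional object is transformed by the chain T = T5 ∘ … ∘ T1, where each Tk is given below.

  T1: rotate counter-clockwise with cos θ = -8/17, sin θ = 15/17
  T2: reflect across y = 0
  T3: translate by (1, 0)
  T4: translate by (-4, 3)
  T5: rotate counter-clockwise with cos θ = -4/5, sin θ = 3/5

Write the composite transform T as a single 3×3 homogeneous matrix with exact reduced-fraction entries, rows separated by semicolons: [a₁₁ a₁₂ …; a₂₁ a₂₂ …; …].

T1 = [-8/17 -15/17 0; 15/17 -8/17 0; 0 0 1]
T2·T1 = [-8/17 -15/17 0; -15/17 8/17 0; 0 0 1]
T3·…·T1 = [-8/17 -15/17 1; -15/17 8/17 0; 0 0 1]
T4·…·T1 = [-8/17 -15/17 -3; -15/17 8/17 3; 0 0 1]
T5·…·T1 = [77/85 36/85 3/5; 36/85 -77/85 -21/5; 0 0 1]

T = [77/85 36/85 3/5; 36/85 -77/85 -21/5; 0 0 1]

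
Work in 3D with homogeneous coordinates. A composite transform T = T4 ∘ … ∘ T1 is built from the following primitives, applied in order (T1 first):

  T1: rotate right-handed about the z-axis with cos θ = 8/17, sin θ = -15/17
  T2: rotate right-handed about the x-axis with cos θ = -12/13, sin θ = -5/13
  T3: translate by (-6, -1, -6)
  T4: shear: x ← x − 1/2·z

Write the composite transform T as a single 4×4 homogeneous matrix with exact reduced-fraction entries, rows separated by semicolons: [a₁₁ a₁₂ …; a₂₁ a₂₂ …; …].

T = [133/442 215/221 6/13 -3; 180/221 -96/221 5/13 -1; 75/221 -40/221 -12/13 -6; 0 0 0 1]

T1 = [8/17 15/17 0 0; -15/17 8/17 0 0; 0 0 1 0; 0 0 0 1]
T2·T1 = [8/17 15/17 0 0; 180/221 -96/221 5/13 0; 75/221 -40/221 -12/13 0; 0 0 0 1]
T3·…·T1 = [8/17 15/17 0 -6; 180/221 -96/221 5/13 -1; 75/221 -40/221 -12/13 -6; 0 0 0 1]
T4·…·T1 = [133/442 215/221 6/13 -3; 180/221 -96/221 5/13 -1; 75/221 -40/221 -12/13 -6; 0 0 0 1]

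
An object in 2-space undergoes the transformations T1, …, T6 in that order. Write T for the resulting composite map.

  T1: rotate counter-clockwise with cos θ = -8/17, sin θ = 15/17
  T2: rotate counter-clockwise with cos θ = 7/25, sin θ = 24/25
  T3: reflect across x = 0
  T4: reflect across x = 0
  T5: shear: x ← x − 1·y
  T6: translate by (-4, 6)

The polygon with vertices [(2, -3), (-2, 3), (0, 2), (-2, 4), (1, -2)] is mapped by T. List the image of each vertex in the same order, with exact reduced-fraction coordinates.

image vertices: (-3867/425, 3624/425), (467/425, 1476/425), (-694/425, 1718/425), (194/85, 212/85), (-607/85, 659/85)

T1 rotate counter-clockwise with cos θ = -8/17, sin θ = 15/17: (2, -3) → (29/17, 54/17); (-2, 3) → (-29/17, -54/17); (0, 2) → (-30/17, -16/17); (-2, 4) → (-44/17, -62/17); (1, -2) → (22/17, 31/17)
T2 rotate counter-clockwise with cos θ = 7/25, sin θ = 24/25: (29/17, 54/17) → (-1093/425, 1074/425); (-29/17, -54/17) → (1093/425, -1074/425); (-30/17, -16/17) → (174/425, -832/425); (-44/17, -62/17) → (236/85, -298/85); (22/17, 31/17) → (-118/85, 149/85)
T3 reflect across x = 0: (-1093/425, 1074/425) → (1093/425, 1074/425); (1093/425, -1074/425) → (-1093/425, -1074/425); (174/425, -832/425) → (-174/425, -832/425); (236/85, -298/85) → (-236/85, -298/85); (-118/85, 149/85) → (118/85, 149/85)
T4 reflect across x = 0: (1093/425, 1074/425) → (-1093/425, 1074/425); (-1093/425, -1074/425) → (1093/425, -1074/425); (-174/425, -832/425) → (174/425, -832/425); (-236/85, -298/85) → (236/85, -298/85); (118/85, 149/85) → (-118/85, 149/85)
T5 shear: x ← x − 1·y: (-1093/425, 1074/425) → (-2167/425, 1074/425); (1093/425, -1074/425) → (2167/425, -1074/425); (174/425, -832/425) → (1006/425, -832/425); (236/85, -298/85) → (534/85, -298/85); (-118/85, 149/85) → (-267/85, 149/85)
T6 translate by (-4, 6): (-2167/425, 1074/425) → (-3867/425, 3624/425); (2167/425, -1074/425) → (467/425, 1476/425); (1006/425, -832/425) → (-694/425, 1718/425); (534/85, -298/85) → (194/85, 212/85); (-267/85, 149/85) → (-607/85, 659/85)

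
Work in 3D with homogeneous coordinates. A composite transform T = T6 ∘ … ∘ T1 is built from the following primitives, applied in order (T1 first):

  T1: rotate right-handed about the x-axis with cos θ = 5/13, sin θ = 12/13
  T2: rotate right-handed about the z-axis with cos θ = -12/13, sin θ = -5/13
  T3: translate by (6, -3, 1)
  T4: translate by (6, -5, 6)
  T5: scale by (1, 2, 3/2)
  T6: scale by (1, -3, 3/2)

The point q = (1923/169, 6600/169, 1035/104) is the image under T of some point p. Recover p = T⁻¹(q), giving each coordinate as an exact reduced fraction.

T1 = [1 0 0 0; 0 5/13 -12/13 0; 0 12/13 5/13 0; 0 0 0 1]
T2·T1 = [-12/13 25/169 -60/169 0; -5/13 -60/169 144/169 0; 0 12/13 5/13 0; 0 0 0 1]
T3·…·T1 = [-12/13 25/169 -60/169 6; -5/13 -60/169 144/169 -3; 0 12/13 5/13 1; 0 0 0 1]
T4·…·T1 = [-12/13 25/169 -60/169 12; -5/13 -60/169 144/169 -8; 0 12/13 5/13 7; 0 0 0 1]
T5·…·T1 = [-12/13 25/169 -60/169 12; -10/13 -120/169 288/169 -16; 0 18/13 15/26 21/2; 0 0 0 1]
T6·…·T1 = [-12/13 25/169 -60/169 12; 30/13 360/169 -864/169 48; 0 27/13 45/52 63/4; 0 0 0 1]
det M = -27/2; M⁻¹ = [-12/13 5/78 0 8; 25/169 10/169 16/39 -144/13; -60/169 -24/169 20/117 109/13; 0 0 0 1]
M⁻¹ · (1923/169, 6600/169, 1035/104)ᵀ = (0, -3, 1/2)ᵀ

p = (0, -3, 1/2)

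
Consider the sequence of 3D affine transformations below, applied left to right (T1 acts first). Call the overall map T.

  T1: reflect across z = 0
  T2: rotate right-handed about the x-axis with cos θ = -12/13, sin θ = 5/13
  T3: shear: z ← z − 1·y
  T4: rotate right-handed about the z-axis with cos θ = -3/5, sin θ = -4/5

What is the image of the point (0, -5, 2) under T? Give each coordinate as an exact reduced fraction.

T(p) = (56/13, -42/13, -71/13)

T1 reflect across z = 0: (0, -5, 2) → (0, -5, -2)
T2 rotate right-handed about the x-axis with cos θ = -12/13, sin θ = 5/13: (0, -5, -2) → (0, 70/13, -1/13)
T3 shear: z ← z − 1·y: (0, 70/13, -1/13) → (0, 70/13, -71/13)
T4 rotate right-handed about the z-axis with cos θ = -3/5, sin θ = -4/5: (0, 70/13, -71/13) → (56/13, -42/13, -71/13)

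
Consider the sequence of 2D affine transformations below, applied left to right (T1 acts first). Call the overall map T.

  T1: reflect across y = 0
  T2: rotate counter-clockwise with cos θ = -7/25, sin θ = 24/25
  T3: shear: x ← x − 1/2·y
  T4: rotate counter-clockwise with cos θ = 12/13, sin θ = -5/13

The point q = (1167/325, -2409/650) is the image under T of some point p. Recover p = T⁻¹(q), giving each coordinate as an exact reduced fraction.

T1 = [1 0 0; 0 -1 0; 0 0 1]
T2·T1 = [-7/25 24/25 0; 24/25 7/25 0; 0 0 1]
T3·…·T1 = [-19/25 41/50 0; 24/25 7/25 0; 0 0 1]
T4·…·T1 = [-108/325 281/325 0; 383/325 -37/650 0; 0 0 1]
det M = -1; M⁻¹ = [37/650 281/325 0; 383/325 108/325 0; 0 0 1]
M⁻¹ · (1167/325, -2409/650)ᵀ = (-3, 3)ᵀ

p = (-3, 3)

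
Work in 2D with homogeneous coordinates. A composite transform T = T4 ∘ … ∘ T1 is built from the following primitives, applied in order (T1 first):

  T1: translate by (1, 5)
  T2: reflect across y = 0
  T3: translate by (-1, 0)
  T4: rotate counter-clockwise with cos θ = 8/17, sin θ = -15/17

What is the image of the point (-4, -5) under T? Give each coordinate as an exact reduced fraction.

T1 translate by (1, 5): (-4, -5) → (-3, 0)
T2 reflect across y = 0: (-3, 0) → (-3, 0)
T3 translate by (-1, 0): (-3, 0) → (-4, 0)
T4 rotate counter-clockwise with cos θ = 8/17, sin θ = -15/17: (-4, 0) → (-32/17, 60/17)

T(p) = (-32/17, 60/17)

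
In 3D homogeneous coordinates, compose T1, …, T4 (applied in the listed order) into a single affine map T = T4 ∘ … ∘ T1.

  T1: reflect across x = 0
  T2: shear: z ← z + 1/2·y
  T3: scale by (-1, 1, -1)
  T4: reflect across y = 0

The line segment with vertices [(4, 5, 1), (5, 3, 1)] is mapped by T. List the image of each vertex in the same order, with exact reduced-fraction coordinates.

T1 reflect across x = 0: (4, 5, 1) → (-4, 5, 1); (5, 3, 1) → (-5, 3, 1)
T2 shear: z ← z + 1/2·y: (-4, 5, 1) → (-4, 5, 7/2); (-5, 3, 1) → (-5, 3, 5/2)
T3 scale by (-1, 1, -1): (-4, 5, 7/2) → (4, 5, -7/2); (-5, 3, 5/2) → (5, 3, -5/2)
T4 reflect across y = 0: (4, 5, -7/2) → (4, -5, -7/2); (5, 3, -5/2) → (5, -3, -5/2)

image vertices: (4, -5, -7/2), (5, -3, -5/2)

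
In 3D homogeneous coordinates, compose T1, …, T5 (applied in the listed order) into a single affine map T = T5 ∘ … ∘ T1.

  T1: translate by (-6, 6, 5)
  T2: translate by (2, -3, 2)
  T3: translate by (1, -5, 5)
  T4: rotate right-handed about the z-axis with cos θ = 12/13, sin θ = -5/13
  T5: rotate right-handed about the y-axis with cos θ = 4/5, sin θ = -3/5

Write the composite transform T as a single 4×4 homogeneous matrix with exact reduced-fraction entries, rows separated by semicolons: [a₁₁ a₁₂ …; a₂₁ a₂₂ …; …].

T1 = [1 0 0 -6; 0 1 0 6; 0 0 1 5; 0 0 0 1]
T2·T1 = [1 0 0 -4; 0 1 0 3; 0 0 1 7; 0 0 0 1]
T3·…·T1 = [1 0 0 -3; 0 1 0 -2; 0 0 1 12; 0 0 0 1]
T4·…·T1 = [12/13 5/13 0 -46/13; -5/13 12/13 0 -9/13; 0 0 1 12; 0 0 0 1]
T5·…·T1 = [48/65 4/13 -3/5 -652/65; -5/13 12/13 0 -9/13; 36/65 3/13 4/5 486/65; 0 0 0 1]

T = [48/65 4/13 -3/5 -652/65; -5/13 12/13 0 -9/13; 36/65 3/13 4/5 486/65; 0 0 0 1]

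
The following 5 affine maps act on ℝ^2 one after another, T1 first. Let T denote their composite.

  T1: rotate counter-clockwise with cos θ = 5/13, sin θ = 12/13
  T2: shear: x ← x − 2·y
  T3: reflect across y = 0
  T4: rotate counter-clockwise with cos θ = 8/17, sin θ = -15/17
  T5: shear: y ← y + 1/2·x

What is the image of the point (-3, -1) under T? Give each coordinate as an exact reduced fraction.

T1 rotate counter-clockwise with cos θ = 5/13, sin θ = 12/13: (-3, -1) → (-3/13, -41/13)
T2 shear: x ← x − 2·y: (-3/13, -41/13) → (79/13, -41/13)
T3 reflect across y = 0: (79/13, -41/13) → (79/13, 41/13)
T4 rotate counter-clockwise with cos θ = 8/17, sin θ = -15/17: (79/13, 41/13) → (1247/221, -857/221)
T5 shear: y ← y + 1/2·x: (1247/221, -857/221) → (1247/221, -467/442)

T(p) = (1247/221, -467/442)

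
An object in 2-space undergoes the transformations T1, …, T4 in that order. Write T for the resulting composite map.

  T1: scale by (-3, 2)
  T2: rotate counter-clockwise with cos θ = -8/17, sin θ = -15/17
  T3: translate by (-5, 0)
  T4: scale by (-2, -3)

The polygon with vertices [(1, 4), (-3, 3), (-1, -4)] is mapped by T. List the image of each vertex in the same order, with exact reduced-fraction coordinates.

T1 scale by (-3, 2): (1, 4) → (-3, 8); (-3, 3) → (9, 6); (-1, -4) → (3, -8)
T2 rotate counter-clockwise with cos θ = -8/17, sin θ = -15/17: (-3, 8) → (144/17, -19/17); (9, 6) → (18/17, -183/17); (3, -8) → (-144/17, 19/17)
T3 translate by (-5, 0): (144/17, -19/17) → (59/17, -19/17); (18/17, -183/17) → (-67/17, -183/17); (-144/17, 19/17) → (-229/17, 19/17)
T4 scale by (-2, -3): (59/17, -19/17) → (-118/17, 57/17); (-67/17, -183/17) → (134/17, 549/17); (-229/17, 19/17) → (458/17, -57/17)

image vertices: (-118/17, 57/17), (134/17, 549/17), (458/17, -57/17)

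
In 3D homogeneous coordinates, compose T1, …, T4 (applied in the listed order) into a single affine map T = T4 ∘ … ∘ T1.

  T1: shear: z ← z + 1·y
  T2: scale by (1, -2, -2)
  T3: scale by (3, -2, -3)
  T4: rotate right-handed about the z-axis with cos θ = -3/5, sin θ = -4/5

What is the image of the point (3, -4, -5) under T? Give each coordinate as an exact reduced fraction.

T1 shear: z ← z + 1·y: (3, -4, -5) → (3, -4, -9)
T2 scale by (1, -2, -2): (3, -4, -9) → (3, 8, 18)
T3 scale by (3, -2, -3): (3, 8, 18) → (9, -16, -54)
T4 rotate right-handed about the z-axis with cos θ = -3/5, sin θ = -4/5: (9, -16, -54) → (-91/5, 12/5, -54)

T(p) = (-91/5, 12/5, -54)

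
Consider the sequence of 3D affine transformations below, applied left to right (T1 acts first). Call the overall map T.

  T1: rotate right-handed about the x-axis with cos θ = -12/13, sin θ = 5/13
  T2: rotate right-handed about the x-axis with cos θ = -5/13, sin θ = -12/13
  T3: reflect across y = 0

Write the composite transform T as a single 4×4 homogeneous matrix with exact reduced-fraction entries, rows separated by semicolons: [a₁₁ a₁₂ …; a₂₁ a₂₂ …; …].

T = [1 0 0 0; 0 -120/169 119/169 0; 0 119/169 120/169 0; 0 0 0 1]

T1 = [1 0 0 0; 0 -12/13 -5/13 0; 0 5/13 -12/13 0; 0 0 0 1]
T2·T1 = [1 0 0 0; 0 120/169 -119/169 0; 0 119/169 120/169 0; 0 0 0 1]
T3·…·T1 = [1 0 0 0; 0 -120/169 119/169 0; 0 119/169 120/169 0; 0 0 0 1]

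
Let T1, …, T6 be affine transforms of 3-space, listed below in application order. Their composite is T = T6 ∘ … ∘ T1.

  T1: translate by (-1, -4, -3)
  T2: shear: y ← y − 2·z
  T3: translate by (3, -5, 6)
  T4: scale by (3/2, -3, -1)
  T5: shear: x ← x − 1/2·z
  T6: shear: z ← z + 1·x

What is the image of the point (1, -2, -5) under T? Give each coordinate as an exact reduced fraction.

T(p) = (7/2, -15, 11/2)

T1 translate by (-1, -4, -3): (1, -2, -5) → (0, -6, -8)
T2 shear: y ← y − 2·z: (0, -6, -8) → (0, 10, -8)
T3 translate by (3, -5, 6): (0, 10, -8) → (3, 5, -2)
T4 scale by (3/2, -3, -1): (3, 5, -2) → (9/2, -15, 2)
T5 shear: x ← x − 1/2·z: (9/2, -15, 2) → (7/2, -15, 2)
T6 shear: z ← z + 1·x: (7/2, -15, 2) → (7/2, -15, 11/2)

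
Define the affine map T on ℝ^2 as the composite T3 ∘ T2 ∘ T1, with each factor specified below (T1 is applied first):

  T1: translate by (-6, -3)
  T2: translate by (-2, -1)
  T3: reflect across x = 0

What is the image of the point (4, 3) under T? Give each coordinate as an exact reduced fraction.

T1 translate by (-6, -3): (4, 3) → (-2, 0)
T2 translate by (-2, -1): (-2, 0) → (-4, -1)
T3 reflect across x = 0: (-4, -1) → (4, -1)

T(p) = (4, -1)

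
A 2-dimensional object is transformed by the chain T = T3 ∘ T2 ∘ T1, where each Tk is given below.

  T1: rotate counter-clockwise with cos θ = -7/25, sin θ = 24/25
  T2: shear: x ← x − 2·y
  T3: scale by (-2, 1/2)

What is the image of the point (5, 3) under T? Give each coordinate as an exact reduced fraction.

T1 rotate counter-clockwise with cos θ = -7/25, sin θ = 24/25: (5, 3) → (-107/25, 99/25)
T2 shear: x ← x − 2·y: (-107/25, 99/25) → (-61/5, 99/25)
T3 scale by (-2, 1/2): (-61/5, 99/25) → (122/5, 99/50)

T(p) = (122/5, 99/50)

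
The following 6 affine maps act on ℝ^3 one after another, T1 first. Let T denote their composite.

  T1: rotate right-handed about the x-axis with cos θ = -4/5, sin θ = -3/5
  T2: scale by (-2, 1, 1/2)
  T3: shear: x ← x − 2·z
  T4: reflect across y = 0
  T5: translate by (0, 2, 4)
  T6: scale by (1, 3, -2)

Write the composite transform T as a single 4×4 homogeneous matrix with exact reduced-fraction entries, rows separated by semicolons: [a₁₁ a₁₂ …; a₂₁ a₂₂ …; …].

T1 = [1 0 0 0; 0 -4/5 3/5 0; 0 -3/5 -4/5 0; 0 0 0 1]
T2·T1 = [-2 0 0 0; 0 -4/5 3/5 0; 0 -3/10 -2/5 0; 0 0 0 1]
T3·…·T1 = [-2 3/5 4/5 0; 0 -4/5 3/5 0; 0 -3/10 -2/5 0; 0 0 0 1]
T4·…·T1 = [-2 3/5 4/5 0; 0 4/5 -3/5 0; 0 -3/10 -2/5 0; 0 0 0 1]
T5·…·T1 = [-2 3/5 4/5 0; 0 4/5 -3/5 2; 0 -3/10 -2/5 4; 0 0 0 1]
T6·…·T1 = [-2 3/5 4/5 0; 0 12/5 -9/5 6; 0 3/5 4/5 -8; 0 0 0 1]

T = [-2 3/5 4/5 0; 0 12/5 -9/5 6; 0 3/5 4/5 -8; 0 0 0 1]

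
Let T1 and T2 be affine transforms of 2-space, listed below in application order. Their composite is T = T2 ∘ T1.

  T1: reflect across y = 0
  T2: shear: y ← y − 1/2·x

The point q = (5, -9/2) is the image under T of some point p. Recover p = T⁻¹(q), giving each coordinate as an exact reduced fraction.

T1 = [1 0 0; 0 -1 0; 0 0 1]
T2·T1 = [1 0 0; -1/2 -1 0; 0 0 1]
det M = -1; M⁻¹ = [1 0 0; -1/2 -1 0; 0 0 1]
M⁻¹ · (5, -9/2)ᵀ = (5, 2)ᵀ

p = (5, 2)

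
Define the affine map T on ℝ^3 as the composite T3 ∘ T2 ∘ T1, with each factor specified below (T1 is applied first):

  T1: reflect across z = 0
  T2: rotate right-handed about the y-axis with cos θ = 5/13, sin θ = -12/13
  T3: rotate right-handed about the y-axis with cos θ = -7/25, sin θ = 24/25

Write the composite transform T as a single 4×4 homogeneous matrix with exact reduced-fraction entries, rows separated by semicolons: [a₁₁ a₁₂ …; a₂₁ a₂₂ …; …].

T = [253/325 0 -204/325 0; 0 1 0 0; -204/325 0 -253/325 0; 0 0 0 1]

T1 = [1 0 0 0; 0 1 0 0; 0 0 -1 0; 0 0 0 1]
T2·T1 = [5/13 0 12/13 0; 0 1 0 0; 12/13 0 -5/13 0; 0 0 0 1]
T3·…·T1 = [253/325 0 -204/325 0; 0 1 0 0; -204/325 0 -253/325 0; 0 0 0 1]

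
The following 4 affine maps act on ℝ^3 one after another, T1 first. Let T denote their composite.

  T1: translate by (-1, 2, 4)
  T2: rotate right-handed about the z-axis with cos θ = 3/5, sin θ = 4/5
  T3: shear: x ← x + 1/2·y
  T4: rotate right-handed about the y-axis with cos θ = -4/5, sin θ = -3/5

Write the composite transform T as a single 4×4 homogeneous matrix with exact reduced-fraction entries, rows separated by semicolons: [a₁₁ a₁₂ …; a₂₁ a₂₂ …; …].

T = [-4/5 2/5 -3/5 -4/5; 4/5 3/5 0 2/5; 3/5 -3/10 -4/5 -22/5; 0 0 0 1]

T1 = [1 0 0 -1; 0 1 0 2; 0 0 1 4; 0 0 0 1]
T2·T1 = [3/5 -4/5 0 -11/5; 4/5 3/5 0 2/5; 0 0 1 4; 0 0 0 1]
T3·…·T1 = [1 -1/2 0 -2; 4/5 3/5 0 2/5; 0 0 1 4; 0 0 0 1]
T4·…·T1 = [-4/5 2/5 -3/5 -4/5; 4/5 3/5 0 2/5; 3/5 -3/10 -4/5 -22/5; 0 0 0 1]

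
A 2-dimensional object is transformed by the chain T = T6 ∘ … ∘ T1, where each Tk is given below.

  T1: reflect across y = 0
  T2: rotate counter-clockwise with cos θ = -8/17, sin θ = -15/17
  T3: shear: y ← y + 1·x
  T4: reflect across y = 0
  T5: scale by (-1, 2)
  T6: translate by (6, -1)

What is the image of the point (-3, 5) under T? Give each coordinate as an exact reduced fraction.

T(p) = (9, -5)

T1 reflect across y = 0: (-3, 5) → (-3, -5)
T2 rotate counter-clockwise with cos θ = -8/17, sin θ = -15/17: (-3, -5) → (-3, 5)
T3 shear: y ← y + 1·x: (-3, 5) → (-3, 2)
T4 reflect across y = 0: (-3, 2) → (-3, -2)
T5 scale by (-1, 2): (-3, -2) → (3, -4)
T6 translate by (6, -1): (3, -4) → (9, -5)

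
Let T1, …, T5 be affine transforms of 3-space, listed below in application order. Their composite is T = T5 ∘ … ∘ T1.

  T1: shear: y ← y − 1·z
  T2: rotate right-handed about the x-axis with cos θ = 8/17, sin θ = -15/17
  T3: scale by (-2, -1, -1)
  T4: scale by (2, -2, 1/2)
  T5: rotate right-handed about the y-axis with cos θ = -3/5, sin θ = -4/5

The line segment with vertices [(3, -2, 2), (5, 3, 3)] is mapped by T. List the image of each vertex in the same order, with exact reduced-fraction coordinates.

image vertices: (764/85, -4/17, -702/85), (1068/85, 90/17, -1324/85)

T1 shear: y ← y − 1·z: (3, -2, 2) → (3, -4, 2); (5, 3, 3) → (5, 0, 3)
T2 rotate right-handed about the x-axis with cos θ = 8/17, sin θ = -15/17: (3, -4, 2) → (3, -2/17, 76/17); (5, 0, 3) → (5, 45/17, 24/17)
T3 scale by (-2, -1, -1): (3, -2/17, 76/17) → (-6, 2/17, -76/17); (5, 45/17, 24/17) → (-10, -45/17, -24/17)
T4 scale by (2, -2, 1/2): (-6, 2/17, -76/17) → (-12, -4/17, -38/17); (-10, -45/17, -24/17) → (-20, 90/17, -12/17)
T5 rotate right-handed about the y-axis with cos θ = -3/5, sin θ = -4/5: (-12, -4/17, -38/17) → (764/85, -4/17, -702/85); (-20, 90/17, -12/17) → (1068/85, 90/17, -1324/85)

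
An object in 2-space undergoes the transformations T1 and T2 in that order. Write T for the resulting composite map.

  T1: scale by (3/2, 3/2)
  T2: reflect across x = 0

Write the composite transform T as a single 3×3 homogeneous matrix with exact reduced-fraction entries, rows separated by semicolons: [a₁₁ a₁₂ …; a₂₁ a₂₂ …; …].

T1 = [3/2 0 0; 0 3/2 0; 0 0 1]
T2·T1 = [-3/2 0 0; 0 3/2 0; 0 0 1]

T = [-3/2 0 0; 0 3/2 0; 0 0 1]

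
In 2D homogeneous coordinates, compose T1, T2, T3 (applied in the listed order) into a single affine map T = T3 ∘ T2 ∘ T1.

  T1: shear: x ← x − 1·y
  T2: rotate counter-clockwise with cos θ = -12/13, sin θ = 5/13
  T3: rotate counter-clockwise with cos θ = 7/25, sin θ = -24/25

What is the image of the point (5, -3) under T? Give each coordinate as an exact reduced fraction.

T(p) = (1257/325, 2476/325)

T1 shear: x ← x − 1·y: (5, -3) → (8, -3)
T2 rotate counter-clockwise with cos θ = -12/13, sin θ = 5/13: (8, -3) → (-81/13, 76/13)
T3 rotate counter-clockwise with cos θ = 7/25, sin θ = -24/25: (-81/13, 76/13) → (1257/325, 2476/325)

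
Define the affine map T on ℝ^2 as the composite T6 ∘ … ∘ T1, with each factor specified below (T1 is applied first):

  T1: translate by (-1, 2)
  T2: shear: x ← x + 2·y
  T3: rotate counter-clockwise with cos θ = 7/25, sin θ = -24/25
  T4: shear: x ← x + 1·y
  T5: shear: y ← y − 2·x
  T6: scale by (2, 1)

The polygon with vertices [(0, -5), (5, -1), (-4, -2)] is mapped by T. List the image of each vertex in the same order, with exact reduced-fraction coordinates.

image vertices: (52/25, 19/5), (-142/25, 1/5), (34/5, -2)

T1 translate by (-1, 2): (0, -5) → (-1, -3); (5, -1) → (4, 1); (-4, -2) → (-5, 0)
T2 shear: x ← x + 2·y: (-1, -3) → (-7, -3); (4, 1) → (6, 1); (-5, 0) → (-5, 0)
T3 rotate counter-clockwise with cos θ = 7/25, sin θ = -24/25: (-7, -3) → (-121/25, 147/25); (6, 1) → (66/25, -137/25); (-5, 0) → (-7/5, 24/5)
T4 shear: x ← x + 1·y: (-121/25, 147/25) → (26/25, 147/25); (66/25, -137/25) → (-71/25, -137/25); (-7/5, 24/5) → (17/5, 24/5)
T5 shear: y ← y − 2·x: (26/25, 147/25) → (26/25, 19/5); (-71/25, -137/25) → (-71/25, 1/5); (17/5, 24/5) → (17/5, -2)
T6 scale by (2, 1): (26/25, 19/5) → (52/25, 19/5); (-71/25, 1/5) → (-142/25, 1/5); (17/5, -2) → (34/5, -2)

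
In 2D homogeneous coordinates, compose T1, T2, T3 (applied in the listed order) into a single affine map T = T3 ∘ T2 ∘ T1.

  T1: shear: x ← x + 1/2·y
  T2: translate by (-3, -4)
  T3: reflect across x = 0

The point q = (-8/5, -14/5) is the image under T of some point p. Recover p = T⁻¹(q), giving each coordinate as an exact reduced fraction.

T1 = [1 1/2 0; 0 1 0; 0 0 1]
T2·T1 = [1 1/2 -3; 0 1 -4; 0 0 1]
T3·…·T1 = [-1 -1/2 3; 0 1 -4; 0 0 1]
det M = -1; M⁻¹ = [-1 -1/2 1; 0 1 4; 0 0 1]
M⁻¹ · (-8/5, -14/5)ᵀ = (4, 6/5)ᵀ

p = (4, 6/5)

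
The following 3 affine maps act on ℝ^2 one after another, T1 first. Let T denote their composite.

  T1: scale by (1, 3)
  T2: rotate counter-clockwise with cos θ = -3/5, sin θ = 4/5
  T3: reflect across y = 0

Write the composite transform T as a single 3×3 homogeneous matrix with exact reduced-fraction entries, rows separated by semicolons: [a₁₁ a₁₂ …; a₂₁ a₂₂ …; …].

T1 = [1 0 0; 0 3 0; 0 0 1]
T2·T1 = [-3/5 -12/5 0; 4/5 -9/5 0; 0 0 1]
T3·…·T1 = [-3/5 -12/5 0; -4/5 9/5 0; 0 0 1]

T = [-3/5 -12/5 0; -4/5 9/5 0; 0 0 1]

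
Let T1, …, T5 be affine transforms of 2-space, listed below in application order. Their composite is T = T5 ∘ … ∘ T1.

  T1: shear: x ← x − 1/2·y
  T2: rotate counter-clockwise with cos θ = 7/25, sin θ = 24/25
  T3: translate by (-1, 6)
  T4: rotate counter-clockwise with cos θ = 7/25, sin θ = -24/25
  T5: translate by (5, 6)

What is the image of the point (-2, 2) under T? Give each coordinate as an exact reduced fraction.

T1 shear: x ← x − 1/2·y: (-2, 2) → (-3, 2)
T2 rotate counter-clockwise with cos θ = 7/25, sin θ = 24/25: (-3, 2) → (-69/25, -58/25)
T3 translate by (-1, 6): (-69/25, -58/25) → (-94/25, 92/25)
T4 rotate counter-clockwise with cos θ = 7/25, sin θ = -24/25: (-94/25, 92/25) → (62/25, 116/25)
T5 translate by (5, 6): (62/25, 116/25) → (187/25, 266/25)

T(p) = (187/25, 266/25)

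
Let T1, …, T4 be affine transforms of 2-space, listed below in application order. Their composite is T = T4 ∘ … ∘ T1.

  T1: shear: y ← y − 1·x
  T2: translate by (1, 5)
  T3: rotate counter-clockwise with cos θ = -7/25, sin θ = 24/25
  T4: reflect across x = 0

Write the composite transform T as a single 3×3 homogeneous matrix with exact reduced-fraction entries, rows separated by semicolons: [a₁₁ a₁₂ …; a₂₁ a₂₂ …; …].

T1 = [1 0 0; -1 1 0; 0 0 1]
T2·T1 = [1 0 1; -1 1 5; 0 0 1]
T3·…·T1 = [17/25 -24/25 -127/25; 31/25 -7/25 -11/25; 0 0 1]
T4·…·T1 = [-17/25 24/25 127/25; 31/25 -7/25 -11/25; 0 0 1]

T = [-17/25 24/25 127/25; 31/25 -7/25 -11/25; 0 0 1]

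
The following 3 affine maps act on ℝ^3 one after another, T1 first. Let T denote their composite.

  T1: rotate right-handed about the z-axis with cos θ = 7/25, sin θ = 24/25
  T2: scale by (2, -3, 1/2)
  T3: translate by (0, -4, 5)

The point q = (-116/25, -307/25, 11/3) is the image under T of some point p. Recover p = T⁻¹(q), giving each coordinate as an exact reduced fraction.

p = (2, 3, -8/3)

T1 = [7/25 -24/25 0 0; 24/25 7/25 0 0; 0 0 1 0; 0 0 0 1]
T2·T1 = [14/25 -48/25 0 0; -72/25 -21/25 0 0; 0 0 1/2 0; 0 0 0 1]
T3·…·T1 = [14/25 -48/25 0 0; -72/25 -21/25 0 -4; 0 0 1/2 5; 0 0 0 1]
det M = -3; M⁻¹ = [7/50 -8/25 0 -32/25; -12/25 -7/75 0 -28/75; 0 0 2 -10; 0 0 0 1]
M⁻¹ · (-116/25, -307/25, 11/3)ᵀ = (2, 3, -8/3)ᵀ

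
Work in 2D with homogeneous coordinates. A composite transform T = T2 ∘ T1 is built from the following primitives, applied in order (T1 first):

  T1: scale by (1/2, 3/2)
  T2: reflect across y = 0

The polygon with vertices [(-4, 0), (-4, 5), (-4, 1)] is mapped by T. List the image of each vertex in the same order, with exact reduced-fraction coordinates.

T1 scale by (1/2, 3/2): (-4, 0) → (-2, 0); (-4, 5) → (-2, 15/2); (-4, 1) → (-2, 3/2)
T2 reflect across y = 0: (-2, 0) → (-2, 0); (-2, 15/2) → (-2, -15/2); (-2, 3/2) → (-2, -3/2)

image vertices: (-2, 0), (-2, -15/2), (-2, -3/2)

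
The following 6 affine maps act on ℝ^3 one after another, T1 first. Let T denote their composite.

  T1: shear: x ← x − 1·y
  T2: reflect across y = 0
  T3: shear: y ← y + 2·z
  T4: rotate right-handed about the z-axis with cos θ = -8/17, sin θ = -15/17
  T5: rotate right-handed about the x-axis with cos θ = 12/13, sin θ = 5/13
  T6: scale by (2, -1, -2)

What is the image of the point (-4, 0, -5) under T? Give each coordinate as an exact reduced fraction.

T(p) = (-236/17, -2105/221, 640/221)

T1 shear: x ← x − 1·y: (-4, 0, -5) → (-4, 0, -5)
T2 reflect across y = 0: (-4, 0, -5) → (-4, 0, -5)
T3 shear: y ← y + 2·z: (-4, 0, -5) → (-4, -10, -5)
T4 rotate right-handed about the z-axis with cos θ = -8/17, sin θ = -15/17: (-4, -10, -5) → (-118/17, 140/17, -5)
T5 rotate right-handed about the x-axis with cos θ = 12/13, sin θ = 5/13: (-118/17, 140/17, -5) → (-118/17, 2105/221, -320/221)
T6 scale by (2, -1, -2): (-118/17, 2105/221, -320/221) → (-236/17, -2105/221, 640/221)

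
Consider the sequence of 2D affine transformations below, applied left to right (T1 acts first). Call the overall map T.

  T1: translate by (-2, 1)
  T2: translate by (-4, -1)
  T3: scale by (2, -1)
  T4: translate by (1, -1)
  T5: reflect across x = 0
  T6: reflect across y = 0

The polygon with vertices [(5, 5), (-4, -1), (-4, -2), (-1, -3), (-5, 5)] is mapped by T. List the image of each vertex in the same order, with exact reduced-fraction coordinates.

image vertices: (1, 6), (19, 0), (19, -1), (13, -2), (21, 6)

T1 translate by (-2, 1): (5, 5) → (3, 6); (-4, -1) → (-6, 0); (-4, -2) → (-6, -1); (-1, -3) → (-3, -2); (-5, 5) → (-7, 6)
T2 translate by (-4, -1): (3, 6) → (-1, 5); (-6, 0) → (-10, -1); (-6, -1) → (-10, -2); (-3, -2) → (-7, -3); (-7, 6) → (-11, 5)
T3 scale by (2, -1): (-1, 5) → (-2, -5); (-10, -1) → (-20, 1); (-10, -2) → (-20, 2); (-7, -3) → (-14, 3); (-11, 5) → (-22, -5)
T4 translate by (1, -1): (-2, -5) → (-1, -6); (-20, 1) → (-19, 0); (-20, 2) → (-19, 1); (-14, 3) → (-13, 2); (-22, -5) → (-21, -6)
T5 reflect across x = 0: (-1, -6) → (1, -6); (-19, 0) → (19, 0); (-19, 1) → (19, 1); (-13, 2) → (13, 2); (-21, -6) → (21, -6)
T6 reflect across y = 0: (1, -6) → (1, 6); (19, 0) → (19, 0); (19, 1) → (19, -1); (13, 2) → (13, -2); (21, -6) → (21, 6)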